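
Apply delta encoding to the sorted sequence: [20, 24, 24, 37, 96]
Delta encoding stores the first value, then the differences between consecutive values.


First value: 20
Deltas:
  24 - 20 = 4
  24 - 24 = 0
  37 - 24 = 13
  96 - 37 = 59


Delta encoded: [20, 4, 0, 13, 59]


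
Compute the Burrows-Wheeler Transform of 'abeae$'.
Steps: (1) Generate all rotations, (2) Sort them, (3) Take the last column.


Rotations (sorted):
  0: $abeae -> last char: e
  1: abeae$ -> last char: $
  2: ae$abe -> last char: e
  3: beae$a -> last char: a
  4: e$abea -> last char: a
  5: eae$ab -> last char: b


BWT = e$eaab


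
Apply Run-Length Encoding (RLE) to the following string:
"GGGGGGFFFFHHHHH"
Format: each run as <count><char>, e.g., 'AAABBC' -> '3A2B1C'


Scanning runs left to right:
  i=0: run of 'G' x 6 -> '6G'
  i=6: run of 'F' x 4 -> '4F'
  i=10: run of 'H' x 5 -> '5H'

RLE = 6G4F5H


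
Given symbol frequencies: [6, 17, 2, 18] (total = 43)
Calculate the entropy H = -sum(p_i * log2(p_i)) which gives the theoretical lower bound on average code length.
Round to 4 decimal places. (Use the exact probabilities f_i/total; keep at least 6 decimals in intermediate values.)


Per-symbol terms -p_i * log2(p_i) with p_i = f_i/43:
  p = 6/43 = 0.139535: log2(p) = -2.841302, -p*log2(p) = 0.396461
  p = 17/43 = 0.395349: log2(p) = -1.338802, -p*log2(p) = 0.529294
  p = 2/43 = 0.046512: log2(p) = -4.426265, -p*log2(p) = 0.205873
  p = 18/43 = 0.418605: log2(p) = -1.256340, -p*log2(p) = 0.525910
H = 0.396461 + 0.529294 + 0.205873 + 0.525910 = 1.657538

H = 1.6575 bits/symbol


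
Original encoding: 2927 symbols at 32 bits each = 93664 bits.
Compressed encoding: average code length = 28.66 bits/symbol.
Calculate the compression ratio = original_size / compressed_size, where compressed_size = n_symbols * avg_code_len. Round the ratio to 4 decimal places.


original_size = n_symbols * orig_bits = 2927 * 32 = 93664 bits
compressed_size = n_symbols * avg_code_len = 2927 * 28.66 = 83887.82 bits
ratio = original_size / compressed_size = 93664 / 83887.82 = 1.1165

Compression ratio = 1.1165


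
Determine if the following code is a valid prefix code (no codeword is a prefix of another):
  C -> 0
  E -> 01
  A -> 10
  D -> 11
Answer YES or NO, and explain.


Checking each pair (does one codeword prefix another?):
  C='0' vs E='01': prefix -- VIOLATION

NO -- this is NOT a valid prefix code. C (0) is a prefix of E (01).


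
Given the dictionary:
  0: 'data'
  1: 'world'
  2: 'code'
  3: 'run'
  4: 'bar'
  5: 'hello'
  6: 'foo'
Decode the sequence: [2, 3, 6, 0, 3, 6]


Look up each index in the dictionary:
  2 -> 'code'
  3 -> 'run'
  6 -> 'foo'
  0 -> 'data'
  3 -> 'run'
  6 -> 'foo'

Decoded: "code run foo data run foo"


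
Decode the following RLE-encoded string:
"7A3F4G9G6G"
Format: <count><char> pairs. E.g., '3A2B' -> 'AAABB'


Expanding each <count><char> pair:
  7A -> 'AAAAAAA'
  3F -> 'FFF'
  4G -> 'GGGG'
  9G -> 'GGGGGGGGG'
  6G -> 'GGGGGG'

Decoded = AAAAAAAFFFGGGGGGGGGGGGGGGGGGG


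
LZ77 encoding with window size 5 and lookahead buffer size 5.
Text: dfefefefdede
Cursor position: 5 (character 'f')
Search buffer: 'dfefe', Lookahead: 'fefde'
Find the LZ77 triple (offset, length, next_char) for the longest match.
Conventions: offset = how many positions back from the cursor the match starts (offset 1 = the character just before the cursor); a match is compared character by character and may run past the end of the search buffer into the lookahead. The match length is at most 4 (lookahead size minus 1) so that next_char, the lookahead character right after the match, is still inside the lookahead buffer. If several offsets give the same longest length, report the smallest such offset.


Try each offset into the search buffer:
  offset=1 (pos 4, char 'e'): match length 0
  offset=2 (pos 3, char 'f'): match length 3
  offset=3 (pos 2, char 'e'): match length 0
  offset=4 (pos 1, char 'f'): match length 3
  offset=5 (pos 0, char 'd'): match length 0
Longest match has length 3, found at offsets 2, 4; take the smallest, offset 2.
next_char = character at position 5 + 3 = 8 -> 'd'

Best match: offset=2, length=3 (matching 'fef' starting at position 3)
LZ77 triple: (2, 3, 'd')


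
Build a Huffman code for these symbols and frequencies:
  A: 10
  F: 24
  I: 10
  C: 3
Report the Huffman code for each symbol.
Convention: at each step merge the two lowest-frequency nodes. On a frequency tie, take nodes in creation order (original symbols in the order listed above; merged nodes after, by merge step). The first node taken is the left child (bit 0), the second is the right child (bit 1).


Huffman tree construction:
Step 1: Merge C(3) + A(10) = 13
Step 2: Merge I(10) + (C+A)(13) = 23
Step 3: Merge (I+(C+A))(23) + F(24) = 47
Read each symbol's code off the tree from the root (left child = 0, right child = 1).

Codes:
  A: 011 (length 3)
  F: 1 (length 1)
  I: 00 (length 2)
  C: 010 (length 3)
Average code length: 83/47 = 1.7660 bits/symbol


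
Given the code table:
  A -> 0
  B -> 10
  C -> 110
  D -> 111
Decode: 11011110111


Decoding:
110 -> C
111 -> D
10 -> B
111 -> D


Result: CDBD


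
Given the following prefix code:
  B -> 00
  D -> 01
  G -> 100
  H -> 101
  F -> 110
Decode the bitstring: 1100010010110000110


Decoding step by step:
Bits 110 -> F
Bits 00 -> B
Bits 100 -> G
Bits 101 -> H
Bits 100 -> G
Bits 00 -> B
Bits 110 -> F


Decoded message: FBGHGBF


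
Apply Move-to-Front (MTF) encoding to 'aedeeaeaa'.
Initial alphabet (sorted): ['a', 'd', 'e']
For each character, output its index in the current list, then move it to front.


MTF encoding:
'a': index 0 in ['a', 'd', 'e'] -> ['a', 'd', 'e']
'e': index 2 in ['a', 'd', 'e'] -> ['e', 'a', 'd']
'd': index 2 in ['e', 'a', 'd'] -> ['d', 'e', 'a']
'e': index 1 in ['d', 'e', 'a'] -> ['e', 'd', 'a']
'e': index 0 in ['e', 'd', 'a'] -> ['e', 'd', 'a']
'a': index 2 in ['e', 'd', 'a'] -> ['a', 'e', 'd']
'e': index 1 in ['a', 'e', 'd'] -> ['e', 'a', 'd']
'a': index 1 in ['e', 'a', 'd'] -> ['a', 'e', 'd']
'a': index 0 in ['a', 'e', 'd'] -> ['a', 'e', 'd']


Output: [0, 2, 2, 1, 0, 2, 1, 1, 0]


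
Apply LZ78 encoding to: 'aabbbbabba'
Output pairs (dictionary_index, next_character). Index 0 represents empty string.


LZ78 encoding steps:
Dictionary: {0: ''}
Step 1: w='' (idx 0), next='a' -> output (0, 'a'), add 'a' as idx 1
Step 2: w='a' (idx 1), next='b' -> output (1, 'b'), add 'ab' as idx 2
Step 3: w='' (idx 0), next='b' -> output (0, 'b'), add 'b' as idx 3
Step 4: w='b' (idx 3), next='b' -> output (3, 'b'), add 'bb' as idx 4
Step 5: w='ab' (idx 2), next='b' -> output (2, 'b'), add 'abb' as idx 5
Step 6: w='a' (idx 1), end of input -> output (1, '')


Encoded: [(0, 'a'), (1, 'b'), (0, 'b'), (3, 'b'), (2, 'b'), (1, '')]


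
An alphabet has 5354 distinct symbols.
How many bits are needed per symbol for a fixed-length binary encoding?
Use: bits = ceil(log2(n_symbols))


log2(5354) = 12.3864
Bracket: 2^12 = 4096 < 5354 <= 2^13 = 8192
So ceil(log2(5354)) = 13

bits = ceil(log2(5354)) = ceil(12.3864) = 13 bits


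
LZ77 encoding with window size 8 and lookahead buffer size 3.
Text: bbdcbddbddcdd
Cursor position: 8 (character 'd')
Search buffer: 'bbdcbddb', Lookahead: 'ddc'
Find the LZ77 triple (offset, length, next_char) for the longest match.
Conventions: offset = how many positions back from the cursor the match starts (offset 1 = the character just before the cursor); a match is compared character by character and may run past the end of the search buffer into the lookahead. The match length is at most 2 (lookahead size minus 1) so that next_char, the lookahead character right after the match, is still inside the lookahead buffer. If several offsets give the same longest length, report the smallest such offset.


Try each offset into the search buffer:
  offset=1 (pos 7, char 'b'): match length 0
  offset=2 (pos 6, char 'd'): match length 1
  offset=3 (pos 5, char 'd'): match length 2
  offset=4 (pos 4, char 'b'): match length 0
  offset=5 (pos 3, char 'c'): match length 0
  offset=6 (pos 2, char 'd'): match length 1
  offset=7 (pos 1, char 'b'): match length 0
  offset=8 (pos 0, char 'b'): match length 0
Longest match has length 2 at offset 3.
next_char = character at position 8 + 2 = 10 -> 'c'

Best match: offset=3, length=2 (matching 'dd' starting at position 5)
LZ77 triple: (3, 2, 'c')


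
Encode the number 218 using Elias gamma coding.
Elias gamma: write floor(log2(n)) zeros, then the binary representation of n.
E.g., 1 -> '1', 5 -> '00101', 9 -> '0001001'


num_bits = floor(log2(218)) + 1 = 8
leading_zeros = num_bits - 1 = 7
binary(218) = 11011010

Elias gamma(218) = '0000000' + '11011010' = 000000011011010 (15 bits)


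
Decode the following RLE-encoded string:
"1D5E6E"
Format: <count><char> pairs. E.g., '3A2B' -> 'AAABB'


Expanding each <count><char> pair:
  1D -> 'D'
  5E -> 'EEEEE'
  6E -> 'EEEEEE'

Decoded = DEEEEEEEEEEE


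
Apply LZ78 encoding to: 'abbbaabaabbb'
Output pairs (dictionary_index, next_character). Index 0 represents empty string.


LZ78 encoding steps:
Dictionary: {0: ''}
Step 1: w='' (idx 0), next='a' -> output (0, 'a'), add 'a' as idx 1
Step 2: w='' (idx 0), next='b' -> output (0, 'b'), add 'b' as idx 2
Step 3: w='b' (idx 2), next='b' -> output (2, 'b'), add 'bb' as idx 3
Step 4: w='a' (idx 1), next='a' -> output (1, 'a'), add 'aa' as idx 4
Step 5: w='b' (idx 2), next='a' -> output (2, 'a'), add 'ba' as idx 5
Step 6: w='a' (idx 1), next='b' -> output (1, 'b'), add 'ab' as idx 6
Step 7: w='bb' (idx 3), end of input -> output (3, '')


Encoded: [(0, 'a'), (0, 'b'), (2, 'b'), (1, 'a'), (2, 'a'), (1, 'b'), (3, '')]


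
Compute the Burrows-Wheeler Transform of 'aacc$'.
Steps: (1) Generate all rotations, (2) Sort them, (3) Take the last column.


Rotations (sorted):
  0: $aacc -> last char: c
  1: aacc$ -> last char: $
  2: acc$a -> last char: a
  3: c$aac -> last char: c
  4: cc$aa -> last char: a


BWT = c$aca


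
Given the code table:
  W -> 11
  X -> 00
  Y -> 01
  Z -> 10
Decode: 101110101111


Decoding:
10 -> Z
11 -> W
10 -> Z
10 -> Z
11 -> W
11 -> W


Result: ZWZZWW


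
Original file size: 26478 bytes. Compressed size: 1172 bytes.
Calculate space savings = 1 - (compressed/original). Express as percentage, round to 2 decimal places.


ratio = compressed/original = 1172/26478 = 0.044263
savings = 1 - ratio = 1 - 0.044263 = 0.955737
as a percentage: 0.955737 * 100 = 95.57%

Space savings = 1 - 1172/26478 = 95.57%


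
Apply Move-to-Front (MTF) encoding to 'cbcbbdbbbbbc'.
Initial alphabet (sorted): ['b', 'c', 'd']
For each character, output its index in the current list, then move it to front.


MTF encoding:
'c': index 1 in ['b', 'c', 'd'] -> ['c', 'b', 'd']
'b': index 1 in ['c', 'b', 'd'] -> ['b', 'c', 'd']
'c': index 1 in ['b', 'c', 'd'] -> ['c', 'b', 'd']
'b': index 1 in ['c', 'b', 'd'] -> ['b', 'c', 'd']
'b': index 0 in ['b', 'c', 'd'] -> ['b', 'c', 'd']
'd': index 2 in ['b', 'c', 'd'] -> ['d', 'b', 'c']
'b': index 1 in ['d', 'b', 'c'] -> ['b', 'd', 'c']
'b': index 0 in ['b', 'd', 'c'] -> ['b', 'd', 'c']
'b': index 0 in ['b', 'd', 'c'] -> ['b', 'd', 'c']
'b': index 0 in ['b', 'd', 'c'] -> ['b', 'd', 'c']
'b': index 0 in ['b', 'd', 'c'] -> ['b', 'd', 'c']
'c': index 2 in ['b', 'd', 'c'] -> ['c', 'b', 'd']


Output: [1, 1, 1, 1, 0, 2, 1, 0, 0, 0, 0, 2]


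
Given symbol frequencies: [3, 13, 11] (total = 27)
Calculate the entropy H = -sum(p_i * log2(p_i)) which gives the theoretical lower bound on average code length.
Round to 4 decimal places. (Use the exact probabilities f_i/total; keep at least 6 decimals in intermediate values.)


Per-symbol terms -p_i * log2(p_i) with p_i = f_i/27:
  p = 3/27 = 0.111111: log2(p) = -3.169925, -p*log2(p) = 0.352214
  p = 13/27 = 0.481481: log2(p) = -1.054448, -p*log2(p) = 0.507697
  p = 11/27 = 0.407407: log2(p) = -1.295456, -p*log2(p) = 0.527778
H = 0.352214 + 0.507697 + 0.527778 = 1.387689

H = 1.3877 bits/symbol


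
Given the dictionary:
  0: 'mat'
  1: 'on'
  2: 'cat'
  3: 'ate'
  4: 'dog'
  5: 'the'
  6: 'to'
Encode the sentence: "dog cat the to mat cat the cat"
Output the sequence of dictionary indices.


Look up each word in the dictionary:
  'dog' -> 4
  'cat' -> 2
  'the' -> 5
  'to' -> 6
  'mat' -> 0
  'cat' -> 2
  'the' -> 5
  'cat' -> 2

Encoded: [4, 2, 5, 6, 0, 2, 5, 2]


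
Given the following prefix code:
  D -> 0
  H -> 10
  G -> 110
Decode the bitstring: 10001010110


Decoding step by step:
Bits 10 -> H
Bits 0 -> D
Bits 0 -> D
Bits 10 -> H
Bits 10 -> H
Bits 110 -> G


Decoded message: HDDHHG


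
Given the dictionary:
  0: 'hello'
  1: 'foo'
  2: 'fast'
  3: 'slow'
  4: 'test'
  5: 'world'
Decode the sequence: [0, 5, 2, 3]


Look up each index in the dictionary:
  0 -> 'hello'
  5 -> 'world'
  2 -> 'fast'
  3 -> 'slow'

Decoded: "hello world fast slow"


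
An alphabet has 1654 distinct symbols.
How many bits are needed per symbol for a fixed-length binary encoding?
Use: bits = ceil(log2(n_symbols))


log2(1654) = 10.6917
Bracket: 2^10 = 1024 < 1654 <= 2^11 = 2048
So ceil(log2(1654)) = 11

bits = ceil(log2(1654)) = ceil(10.6917) = 11 bits


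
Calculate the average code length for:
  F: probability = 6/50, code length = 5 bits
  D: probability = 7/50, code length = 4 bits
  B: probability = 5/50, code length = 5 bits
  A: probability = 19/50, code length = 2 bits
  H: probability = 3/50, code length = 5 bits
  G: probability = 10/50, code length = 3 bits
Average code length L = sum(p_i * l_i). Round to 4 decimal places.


Weighted contributions p_i * l_i:
  F: (6/50) * 5 = 30/50
  D: (7/50) * 4 = 28/50
  B: (5/50) * 5 = 25/50
  A: (19/50) * 2 = 38/50
  H: (3/50) * 5 = 15/50
  G: (10/50) * 3 = 30/50
Sum = (30 + 28 + 25 + 38 + 15 + 30)/50 = 166/50

L = 166/50 = 3.3200 bits/symbol


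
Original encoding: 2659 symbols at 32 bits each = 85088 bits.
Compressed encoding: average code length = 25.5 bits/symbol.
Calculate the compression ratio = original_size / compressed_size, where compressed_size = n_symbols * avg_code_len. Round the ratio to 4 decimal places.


original_size = n_symbols * orig_bits = 2659 * 32 = 85088 bits
compressed_size = n_symbols * avg_code_len = 2659 * 25.5 = 67804.5 bits
ratio = original_size / compressed_size = 85088 / 67804.5 = 1.2549

Compression ratio = 1.2549


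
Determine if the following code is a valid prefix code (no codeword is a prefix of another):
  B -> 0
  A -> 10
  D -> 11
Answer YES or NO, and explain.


Checking each pair (does one codeword prefix another?):
  B='0' vs A='10': no prefix
  B='0' vs D='11': no prefix
  A='10' vs B='0': no prefix
  A='10' vs D='11': no prefix
  D='11' vs B='0': no prefix
  D='11' vs A='10': no prefix
No violation found over all pairs.

YES -- this is a valid prefix code. No codeword is a prefix of any other codeword.


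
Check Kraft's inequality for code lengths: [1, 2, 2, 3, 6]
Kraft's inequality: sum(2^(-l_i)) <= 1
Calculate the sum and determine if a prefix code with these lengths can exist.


Sum = 2^(-1) + 2^(-2) + 2^(-2) + 2^(-3) + 2^(-6)
    = 0.5 + 0.25 + 0.25 + 0.125 + 0.015625
    = 73/64 = 1.140625
Since 1.140625 > 1, Kraft's inequality is NOT satisfied.
A prefix code with these lengths CANNOT exist.

Kraft sum = 1.140625. Not satisfied.


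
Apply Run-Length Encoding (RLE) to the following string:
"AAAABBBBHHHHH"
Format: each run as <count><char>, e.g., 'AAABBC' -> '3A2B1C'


Scanning runs left to right:
  i=0: run of 'A' x 4 -> '4A'
  i=4: run of 'B' x 4 -> '4B'
  i=8: run of 'H' x 5 -> '5H'

RLE = 4A4B5H


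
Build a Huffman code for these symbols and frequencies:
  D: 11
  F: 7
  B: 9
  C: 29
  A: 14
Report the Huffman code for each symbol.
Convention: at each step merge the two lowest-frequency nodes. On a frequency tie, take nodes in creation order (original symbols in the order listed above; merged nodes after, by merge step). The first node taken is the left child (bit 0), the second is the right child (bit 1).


Huffman tree construction:
Step 1: Merge F(7) + B(9) = 16
Step 2: Merge D(11) + A(14) = 25
Step 3: Merge (F+B)(16) + (D+A)(25) = 41
Step 4: Merge C(29) + ((F+B)+(D+A))(41) = 70
Read each symbol's code off the tree from the root (left child = 0, right child = 1).

Codes:
  D: 110 (length 3)
  F: 100 (length 3)
  B: 101 (length 3)
  C: 0 (length 1)
  A: 111 (length 3)
Average code length: 152/70 = 2.1714 bits/symbol


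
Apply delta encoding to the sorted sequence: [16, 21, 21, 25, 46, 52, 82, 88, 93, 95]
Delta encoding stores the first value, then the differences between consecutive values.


First value: 16
Deltas:
  21 - 16 = 5
  21 - 21 = 0
  25 - 21 = 4
  46 - 25 = 21
  52 - 46 = 6
  82 - 52 = 30
  88 - 82 = 6
  93 - 88 = 5
  95 - 93 = 2


Delta encoded: [16, 5, 0, 4, 21, 6, 30, 6, 5, 2]


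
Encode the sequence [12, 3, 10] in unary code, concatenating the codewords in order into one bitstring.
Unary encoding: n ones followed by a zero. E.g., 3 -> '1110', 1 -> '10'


Encode each number as n ones followed by a terminating 0:
  12 -> 1111111111110 (13 bits)
  3 -> 1110 (4 bits)
  10 -> 11111111110 (11 bits)
Total length = 13 + 4 + 11 = 28 bits.

Unary([12, 3, 10]) = 1111111111110111011111111110 (28 bits)


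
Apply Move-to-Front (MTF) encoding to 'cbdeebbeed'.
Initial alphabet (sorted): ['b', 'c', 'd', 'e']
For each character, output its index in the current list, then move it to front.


MTF encoding:
'c': index 1 in ['b', 'c', 'd', 'e'] -> ['c', 'b', 'd', 'e']
'b': index 1 in ['c', 'b', 'd', 'e'] -> ['b', 'c', 'd', 'e']
'd': index 2 in ['b', 'c', 'd', 'e'] -> ['d', 'b', 'c', 'e']
'e': index 3 in ['d', 'b', 'c', 'e'] -> ['e', 'd', 'b', 'c']
'e': index 0 in ['e', 'd', 'b', 'c'] -> ['e', 'd', 'b', 'c']
'b': index 2 in ['e', 'd', 'b', 'c'] -> ['b', 'e', 'd', 'c']
'b': index 0 in ['b', 'e', 'd', 'c'] -> ['b', 'e', 'd', 'c']
'e': index 1 in ['b', 'e', 'd', 'c'] -> ['e', 'b', 'd', 'c']
'e': index 0 in ['e', 'b', 'd', 'c'] -> ['e', 'b', 'd', 'c']
'd': index 2 in ['e', 'b', 'd', 'c'] -> ['d', 'e', 'b', 'c']


Output: [1, 1, 2, 3, 0, 2, 0, 1, 0, 2]


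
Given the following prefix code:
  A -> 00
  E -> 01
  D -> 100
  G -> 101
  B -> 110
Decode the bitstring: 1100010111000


Decoding step by step:
Bits 110 -> B
Bits 00 -> A
Bits 101 -> G
Bits 110 -> B
Bits 00 -> A


Decoded message: BAGBA


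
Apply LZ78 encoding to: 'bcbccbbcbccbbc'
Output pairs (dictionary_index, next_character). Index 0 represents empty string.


LZ78 encoding steps:
Dictionary: {0: ''}
Step 1: w='' (idx 0), next='b' -> output (0, 'b'), add 'b' as idx 1
Step 2: w='' (idx 0), next='c' -> output (0, 'c'), add 'c' as idx 2
Step 3: w='b' (idx 1), next='c' -> output (1, 'c'), add 'bc' as idx 3
Step 4: w='c' (idx 2), next='b' -> output (2, 'b'), add 'cb' as idx 4
Step 5: w='bc' (idx 3), next='b' -> output (3, 'b'), add 'bcb' as idx 5
Step 6: w='c' (idx 2), next='c' -> output (2, 'c'), add 'cc' as idx 6
Step 7: w='b' (idx 1), next='b' -> output (1, 'b'), add 'bb' as idx 7
Step 8: w='c' (idx 2), end of input -> output (2, '')


Encoded: [(0, 'b'), (0, 'c'), (1, 'c'), (2, 'b'), (3, 'b'), (2, 'c'), (1, 'b'), (2, '')]


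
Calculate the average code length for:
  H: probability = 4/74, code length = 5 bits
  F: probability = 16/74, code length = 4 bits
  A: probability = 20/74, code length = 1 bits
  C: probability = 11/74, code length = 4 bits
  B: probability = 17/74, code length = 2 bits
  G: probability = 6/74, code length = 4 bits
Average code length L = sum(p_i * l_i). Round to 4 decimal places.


Weighted contributions p_i * l_i:
  H: (4/74) * 5 = 20/74
  F: (16/74) * 4 = 64/74
  A: (20/74) * 1 = 20/74
  C: (11/74) * 4 = 44/74
  B: (17/74) * 2 = 34/74
  G: (6/74) * 4 = 24/74
Sum = (20 + 64 + 20 + 44 + 34 + 24)/74 = 206/74

L = 206/74 = 2.7838 bits/symbol


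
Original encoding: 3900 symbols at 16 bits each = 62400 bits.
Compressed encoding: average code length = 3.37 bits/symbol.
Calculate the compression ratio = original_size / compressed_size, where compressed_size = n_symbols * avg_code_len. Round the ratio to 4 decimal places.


original_size = n_symbols * orig_bits = 3900 * 16 = 62400 bits
compressed_size = n_symbols * avg_code_len = 3900 * 3.37 = 13143.0 bits
ratio = original_size / compressed_size = 62400 / 13143.0 = 4.7478

Compression ratio = 4.7478


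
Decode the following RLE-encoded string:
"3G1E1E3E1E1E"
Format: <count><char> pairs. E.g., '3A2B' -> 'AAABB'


Expanding each <count><char> pair:
  3G -> 'GGG'
  1E -> 'E'
  1E -> 'E'
  3E -> 'EEE'
  1E -> 'E'
  1E -> 'E'

Decoded = GGGEEEEEEE


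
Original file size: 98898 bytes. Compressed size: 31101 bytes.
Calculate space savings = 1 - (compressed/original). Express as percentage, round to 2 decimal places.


ratio = compressed/original = 31101/98898 = 0.314476
savings = 1 - ratio = 1 - 0.314476 = 0.685524
as a percentage: 0.685524 * 100 = 68.55%

Space savings = 1 - 31101/98898 = 68.55%


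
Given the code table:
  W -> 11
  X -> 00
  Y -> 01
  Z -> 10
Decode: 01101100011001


Decoding:
01 -> Y
10 -> Z
11 -> W
00 -> X
01 -> Y
10 -> Z
01 -> Y


Result: YZWXYZY


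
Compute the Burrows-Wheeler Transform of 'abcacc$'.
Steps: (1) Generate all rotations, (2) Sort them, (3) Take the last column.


Rotations (sorted):
  0: $abcacc -> last char: c
  1: abcacc$ -> last char: $
  2: acc$abc -> last char: c
  3: bcacc$a -> last char: a
  4: c$abcac -> last char: c
  5: cacc$ab -> last char: b
  6: cc$abca -> last char: a


BWT = c$cacba


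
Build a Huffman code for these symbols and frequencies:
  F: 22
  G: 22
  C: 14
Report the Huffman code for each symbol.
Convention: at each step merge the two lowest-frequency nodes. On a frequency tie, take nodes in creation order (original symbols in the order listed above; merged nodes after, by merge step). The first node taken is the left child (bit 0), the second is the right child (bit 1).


Huffman tree construction:
Step 1: Merge C(14) + F(22) = 36
Step 2: Merge G(22) + (C+F)(36) = 58
Read each symbol's code off the tree from the root (left child = 0, right child = 1).

Codes:
  F: 11 (length 2)
  G: 0 (length 1)
  C: 10 (length 2)
Average code length: 94/58 = 1.6207 bits/symbol


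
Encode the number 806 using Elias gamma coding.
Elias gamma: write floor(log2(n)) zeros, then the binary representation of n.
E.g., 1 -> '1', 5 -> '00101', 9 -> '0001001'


num_bits = floor(log2(806)) + 1 = 10
leading_zeros = num_bits - 1 = 9
binary(806) = 1100100110

Elias gamma(806) = '000000000' + '1100100110' = 0000000001100100110 (19 bits)


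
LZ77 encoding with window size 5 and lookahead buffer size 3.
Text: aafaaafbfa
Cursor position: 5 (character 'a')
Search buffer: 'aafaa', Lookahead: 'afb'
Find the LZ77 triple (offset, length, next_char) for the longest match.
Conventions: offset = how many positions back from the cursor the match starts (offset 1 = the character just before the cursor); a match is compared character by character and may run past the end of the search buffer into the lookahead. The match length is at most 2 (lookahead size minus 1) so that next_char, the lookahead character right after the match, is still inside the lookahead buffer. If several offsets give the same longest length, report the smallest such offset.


Try each offset into the search buffer:
  offset=1 (pos 4, char 'a'): match length 1
  offset=2 (pos 3, char 'a'): match length 1
  offset=3 (pos 2, char 'f'): match length 0
  offset=4 (pos 1, char 'a'): match length 2
  offset=5 (pos 0, char 'a'): match length 1
Longest match has length 2 at offset 4.
next_char = character at position 5 + 2 = 7 -> 'b'

Best match: offset=4, length=2 (matching 'af' starting at position 1)
LZ77 triple: (4, 2, 'b')


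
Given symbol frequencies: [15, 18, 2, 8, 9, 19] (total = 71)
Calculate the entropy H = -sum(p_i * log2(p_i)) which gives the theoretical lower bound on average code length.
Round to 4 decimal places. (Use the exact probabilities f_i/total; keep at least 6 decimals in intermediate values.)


Per-symbol terms -p_i * log2(p_i) with p_i = f_i/71:
  p = 15/71 = 0.211268: log2(p) = -2.242857, -p*log2(p) = 0.473843
  p = 18/71 = 0.253521: log2(p) = -1.979822, -p*log2(p) = 0.501927
  p = 2/71 = 0.028169: log2(p) = -5.149747, -p*log2(p) = 0.145063
  p = 8/71 = 0.112676: log2(p) = -3.149747, -p*log2(p) = 0.354901
  p = 9/71 = 0.126761: log2(p) = -2.979822, -p*log2(p) = 0.377724
  p = 19/71 = 0.267606: log2(p) = -1.901820, -p*log2(p) = 0.508938
H = 0.473843 + 0.501927 + 0.145063 + 0.354901 + 0.377724 + 0.508938 = 2.362396

H = 2.3624 bits/symbol


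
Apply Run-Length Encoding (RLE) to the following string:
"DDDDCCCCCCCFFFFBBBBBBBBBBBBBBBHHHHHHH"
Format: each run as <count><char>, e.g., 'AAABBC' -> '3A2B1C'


Scanning runs left to right:
  i=0: run of 'D' x 4 -> '4D'
  i=4: run of 'C' x 7 -> '7C'
  i=11: run of 'F' x 4 -> '4F'
  i=15: run of 'B' x 15 -> '15B'
  i=30: run of 'H' x 7 -> '7H'

RLE = 4D7C4F15B7H


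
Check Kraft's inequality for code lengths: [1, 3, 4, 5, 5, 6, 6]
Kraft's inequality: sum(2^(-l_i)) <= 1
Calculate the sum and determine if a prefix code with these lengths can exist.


Sum = 2^(-1) + 2^(-3) + 2^(-4) + 2^(-5) + 2^(-5) + 2^(-6) + 2^(-6)
    = 0.5 + 0.125 + 0.0625 + 0.03125 + 0.03125 + 0.015625 + 0.015625
    = 50/64 = 0.78125
Since 0.78125 <= 1, Kraft's inequality IS satisfied.
A prefix code with these lengths CAN exist.

Kraft sum = 0.78125. Satisfied.


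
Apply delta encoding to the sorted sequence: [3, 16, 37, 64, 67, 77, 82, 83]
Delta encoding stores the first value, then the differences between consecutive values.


First value: 3
Deltas:
  16 - 3 = 13
  37 - 16 = 21
  64 - 37 = 27
  67 - 64 = 3
  77 - 67 = 10
  82 - 77 = 5
  83 - 82 = 1


Delta encoded: [3, 13, 21, 27, 3, 10, 5, 1]


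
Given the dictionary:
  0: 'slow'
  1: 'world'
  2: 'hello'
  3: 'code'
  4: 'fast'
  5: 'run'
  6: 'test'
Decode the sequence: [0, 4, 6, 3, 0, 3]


Look up each index in the dictionary:
  0 -> 'slow'
  4 -> 'fast'
  6 -> 'test'
  3 -> 'code'
  0 -> 'slow'
  3 -> 'code'

Decoded: "slow fast test code slow code"


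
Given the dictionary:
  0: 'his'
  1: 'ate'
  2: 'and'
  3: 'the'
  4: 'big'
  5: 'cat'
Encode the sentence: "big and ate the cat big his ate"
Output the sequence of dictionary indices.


Look up each word in the dictionary:
  'big' -> 4
  'and' -> 2
  'ate' -> 1
  'the' -> 3
  'cat' -> 5
  'big' -> 4
  'his' -> 0
  'ate' -> 1

Encoded: [4, 2, 1, 3, 5, 4, 0, 1]


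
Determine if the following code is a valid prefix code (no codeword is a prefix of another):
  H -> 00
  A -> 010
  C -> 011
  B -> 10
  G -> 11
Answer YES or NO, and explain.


Checking each pair (does one codeword prefix another?):
  H='00' vs A='010': no prefix
  H='00' vs C='011': no prefix
  H='00' vs B='10': no prefix
  H='00' vs G='11': no prefix
  A='010' vs H='00': no prefix
  A='010' vs C='011': no prefix
  A='010' vs B='10': no prefix
  A='010' vs G='11': no prefix
  C='011' vs H='00': no prefix
  C='011' vs A='010': no prefix
  C='011' vs B='10': no prefix
  C='011' vs G='11': no prefix
  B='10' vs H='00': no prefix
  B='10' vs A='010': no prefix
  B='10' vs C='011': no prefix
  B='10' vs G='11': no prefix
  G='11' vs H='00': no prefix
  G='11' vs A='010': no prefix
  G='11' vs C='011': no prefix
  G='11' vs B='10': no prefix
No violation found over all pairs.

YES -- this is a valid prefix code. No codeword is a prefix of any other codeword.


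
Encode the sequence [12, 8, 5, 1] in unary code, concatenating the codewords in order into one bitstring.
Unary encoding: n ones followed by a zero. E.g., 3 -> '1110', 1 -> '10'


Encode each number as n ones followed by a terminating 0:
  12 -> 1111111111110 (13 bits)
  8 -> 111111110 (9 bits)
  5 -> 111110 (6 bits)
  1 -> 10 (2 bits)
Total length = 13 + 9 + 6 + 2 = 30 bits.

Unary([12, 8, 5, 1]) = 111111111111011111111011111010 (30 bits)


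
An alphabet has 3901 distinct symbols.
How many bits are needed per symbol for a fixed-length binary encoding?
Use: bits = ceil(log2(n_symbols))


log2(3901) = 11.9296
Bracket: 2^11 = 2048 < 3901 <= 2^12 = 4096
So ceil(log2(3901)) = 12

bits = ceil(log2(3901)) = ceil(11.9296) = 12 bits


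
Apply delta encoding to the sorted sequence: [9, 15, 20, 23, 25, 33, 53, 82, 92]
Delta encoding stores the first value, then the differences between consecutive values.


First value: 9
Deltas:
  15 - 9 = 6
  20 - 15 = 5
  23 - 20 = 3
  25 - 23 = 2
  33 - 25 = 8
  53 - 33 = 20
  82 - 53 = 29
  92 - 82 = 10


Delta encoded: [9, 6, 5, 3, 2, 8, 20, 29, 10]


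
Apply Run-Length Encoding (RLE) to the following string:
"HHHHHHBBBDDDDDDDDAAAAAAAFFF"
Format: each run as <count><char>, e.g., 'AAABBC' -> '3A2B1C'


Scanning runs left to right:
  i=0: run of 'H' x 6 -> '6H'
  i=6: run of 'B' x 3 -> '3B'
  i=9: run of 'D' x 8 -> '8D'
  i=17: run of 'A' x 7 -> '7A'
  i=24: run of 'F' x 3 -> '3F'

RLE = 6H3B8D7A3F


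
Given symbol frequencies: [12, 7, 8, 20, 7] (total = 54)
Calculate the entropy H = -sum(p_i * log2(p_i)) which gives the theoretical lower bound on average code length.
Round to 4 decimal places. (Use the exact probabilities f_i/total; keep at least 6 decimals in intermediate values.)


Per-symbol terms -p_i * log2(p_i) with p_i = f_i/54:
  p = 12/54 = 0.222222: log2(p) = -2.169925, -p*log2(p) = 0.482206
  p = 7/54 = 0.129630: log2(p) = -2.947533, -p*log2(p) = 0.382088
  p = 8/54 = 0.148148: log2(p) = -2.754888, -p*log2(p) = 0.408131
  p = 20/54 = 0.370370: log2(p) = -1.432959, -p*log2(p) = 0.530726
  p = 7/54 = 0.129630: log2(p) = -2.947533, -p*log2(p) = 0.382088
H = 0.482206 + 0.382088 + 0.408131 + 0.530726 + 0.382088 = 2.185239

H = 2.1852 bits/symbol


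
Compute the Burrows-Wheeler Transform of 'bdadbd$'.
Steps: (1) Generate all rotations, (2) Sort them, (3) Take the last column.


Rotations (sorted):
  0: $bdadbd -> last char: d
  1: adbd$bd -> last char: d
  2: bd$bdad -> last char: d
  3: bdadbd$ -> last char: $
  4: d$bdadb -> last char: b
  5: dadbd$b -> last char: b
  6: dbd$bda -> last char: a


BWT = ddd$bba


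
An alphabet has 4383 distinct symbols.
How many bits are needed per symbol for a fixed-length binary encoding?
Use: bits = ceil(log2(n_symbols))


log2(4383) = 12.0977
Bracket: 2^12 = 4096 < 4383 <= 2^13 = 8192
So ceil(log2(4383)) = 13

bits = ceil(log2(4383)) = ceil(12.0977) = 13 bits


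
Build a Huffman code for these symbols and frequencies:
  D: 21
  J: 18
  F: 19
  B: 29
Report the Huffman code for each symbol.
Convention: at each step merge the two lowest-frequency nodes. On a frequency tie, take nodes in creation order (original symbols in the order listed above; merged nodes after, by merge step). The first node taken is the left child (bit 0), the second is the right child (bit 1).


Huffman tree construction:
Step 1: Merge J(18) + F(19) = 37
Step 2: Merge D(21) + B(29) = 50
Step 3: Merge (J+F)(37) + (D+B)(50) = 87
Read each symbol's code off the tree from the root (left child = 0, right child = 1).

Codes:
  D: 10 (length 2)
  J: 00 (length 2)
  F: 01 (length 2)
  B: 11 (length 2)
Average code length: 174/87 = 2.0000 bits/symbol


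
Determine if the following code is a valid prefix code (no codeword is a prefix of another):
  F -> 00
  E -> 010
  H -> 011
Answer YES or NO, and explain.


Checking each pair (does one codeword prefix another?):
  F='00' vs E='010': no prefix
  F='00' vs H='011': no prefix
  E='010' vs F='00': no prefix
  E='010' vs H='011': no prefix
  H='011' vs F='00': no prefix
  H='011' vs E='010': no prefix
No violation found over all pairs.

YES -- this is a valid prefix code. No codeword is a prefix of any other codeword.


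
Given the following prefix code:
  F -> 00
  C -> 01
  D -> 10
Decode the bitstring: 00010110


Decoding step by step:
Bits 00 -> F
Bits 01 -> C
Bits 01 -> C
Bits 10 -> D


Decoded message: FCCD


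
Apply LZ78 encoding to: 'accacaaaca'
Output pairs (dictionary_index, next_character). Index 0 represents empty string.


LZ78 encoding steps:
Dictionary: {0: ''}
Step 1: w='' (idx 0), next='a' -> output (0, 'a'), add 'a' as idx 1
Step 2: w='' (idx 0), next='c' -> output (0, 'c'), add 'c' as idx 2
Step 3: w='c' (idx 2), next='a' -> output (2, 'a'), add 'ca' as idx 3
Step 4: w='ca' (idx 3), next='a' -> output (3, 'a'), add 'caa' as idx 4
Step 5: w='a' (idx 1), next='c' -> output (1, 'c'), add 'ac' as idx 5
Step 6: w='a' (idx 1), end of input -> output (1, '')


Encoded: [(0, 'a'), (0, 'c'), (2, 'a'), (3, 'a'), (1, 'c'), (1, '')]


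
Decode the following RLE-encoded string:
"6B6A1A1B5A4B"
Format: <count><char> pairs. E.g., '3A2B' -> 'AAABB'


Expanding each <count><char> pair:
  6B -> 'BBBBBB'
  6A -> 'AAAAAA'
  1A -> 'A'
  1B -> 'B'
  5A -> 'AAAAA'
  4B -> 'BBBB'

Decoded = BBBBBBAAAAAAABAAAAABBBB


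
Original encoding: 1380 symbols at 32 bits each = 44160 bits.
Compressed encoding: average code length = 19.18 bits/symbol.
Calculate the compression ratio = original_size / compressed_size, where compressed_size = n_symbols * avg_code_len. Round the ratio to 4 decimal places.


original_size = n_symbols * orig_bits = 1380 * 32 = 44160 bits
compressed_size = n_symbols * avg_code_len = 1380 * 19.18 = 26468.4 bits
ratio = original_size / compressed_size = 44160 / 26468.4 = 1.6684

Compression ratio = 1.6684


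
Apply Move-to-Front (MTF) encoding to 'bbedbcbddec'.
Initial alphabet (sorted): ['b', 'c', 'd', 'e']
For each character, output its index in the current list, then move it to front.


MTF encoding:
'b': index 0 in ['b', 'c', 'd', 'e'] -> ['b', 'c', 'd', 'e']
'b': index 0 in ['b', 'c', 'd', 'e'] -> ['b', 'c', 'd', 'e']
'e': index 3 in ['b', 'c', 'd', 'e'] -> ['e', 'b', 'c', 'd']
'd': index 3 in ['e', 'b', 'c', 'd'] -> ['d', 'e', 'b', 'c']
'b': index 2 in ['d', 'e', 'b', 'c'] -> ['b', 'd', 'e', 'c']
'c': index 3 in ['b', 'd', 'e', 'c'] -> ['c', 'b', 'd', 'e']
'b': index 1 in ['c', 'b', 'd', 'e'] -> ['b', 'c', 'd', 'e']
'd': index 2 in ['b', 'c', 'd', 'e'] -> ['d', 'b', 'c', 'e']
'd': index 0 in ['d', 'b', 'c', 'e'] -> ['d', 'b', 'c', 'e']
'e': index 3 in ['d', 'b', 'c', 'e'] -> ['e', 'd', 'b', 'c']
'c': index 3 in ['e', 'd', 'b', 'c'] -> ['c', 'e', 'd', 'b']


Output: [0, 0, 3, 3, 2, 3, 1, 2, 0, 3, 3]


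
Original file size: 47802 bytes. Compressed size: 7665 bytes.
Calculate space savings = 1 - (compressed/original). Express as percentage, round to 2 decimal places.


ratio = compressed/original = 7665/47802 = 0.160349
savings = 1 - ratio = 1 - 0.160349 = 0.839651
as a percentage: 0.839651 * 100 = 83.97%

Space savings = 1 - 7665/47802 = 83.97%


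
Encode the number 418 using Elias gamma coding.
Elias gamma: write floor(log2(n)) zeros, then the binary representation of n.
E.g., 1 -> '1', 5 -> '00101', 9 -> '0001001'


num_bits = floor(log2(418)) + 1 = 9
leading_zeros = num_bits - 1 = 8
binary(418) = 110100010

Elias gamma(418) = '00000000' + '110100010' = 00000000110100010 (17 bits)


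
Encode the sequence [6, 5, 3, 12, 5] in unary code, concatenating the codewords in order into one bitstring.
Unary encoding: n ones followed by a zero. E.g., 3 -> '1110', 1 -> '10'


Encode each number as n ones followed by a terminating 0:
  6 -> 1111110 (7 bits)
  5 -> 111110 (6 bits)
  3 -> 1110 (4 bits)
  12 -> 1111111111110 (13 bits)
  5 -> 111110 (6 bits)
Total length = 7 + 6 + 4 + 13 + 6 = 36 bits.

Unary([6, 5, 3, 12, 5]) = 111111011111011101111111111110111110 (36 bits)


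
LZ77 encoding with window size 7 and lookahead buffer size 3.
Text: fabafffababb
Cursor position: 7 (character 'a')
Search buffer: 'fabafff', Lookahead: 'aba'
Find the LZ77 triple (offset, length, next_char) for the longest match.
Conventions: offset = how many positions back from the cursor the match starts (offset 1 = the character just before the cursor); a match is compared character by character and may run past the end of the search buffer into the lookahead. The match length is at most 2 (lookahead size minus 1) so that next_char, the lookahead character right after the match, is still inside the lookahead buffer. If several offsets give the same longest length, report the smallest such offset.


Try each offset into the search buffer:
  offset=1 (pos 6, char 'f'): match length 0
  offset=2 (pos 5, char 'f'): match length 0
  offset=3 (pos 4, char 'f'): match length 0
  offset=4 (pos 3, char 'a'): match length 1
  offset=5 (pos 2, char 'b'): match length 0
  offset=6 (pos 1, char 'a'): match length 2
  offset=7 (pos 0, char 'f'): match length 0
Longest match has length 2 at offset 6.
next_char = character at position 7 + 2 = 9 -> 'a'

Best match: offset=6, length=2 (matching 'ab' starting at position 1)
LZ77 triple: (6, 2, 'a')


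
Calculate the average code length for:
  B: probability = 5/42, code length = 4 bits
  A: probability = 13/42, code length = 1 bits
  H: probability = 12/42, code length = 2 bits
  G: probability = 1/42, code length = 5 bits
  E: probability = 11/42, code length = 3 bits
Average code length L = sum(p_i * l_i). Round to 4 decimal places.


Weighted contributions p_i * l_i:
  B: (5/42) * 4 = 20/42
  A: (13/42) * 1 = 13/42
  H: (12/42) * 2 = 24/42
  G: (1/42) * 5 = 5/42
  E: (11/42) * 3 = 33/42
Sum = (20 + 13 + 24 + 5 + 33)/42 = 95/42

L = 95/42 = 2.2619 bits/symbol


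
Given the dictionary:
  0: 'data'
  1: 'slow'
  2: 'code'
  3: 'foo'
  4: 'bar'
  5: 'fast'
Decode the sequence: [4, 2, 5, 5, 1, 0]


Look up each index in the dictionary:
  4 -> 'bar'
  2 -> 'code'
  5 -> 'fast'
  5 -> 'fast'
  1 -> 'slow'
  0 -> 'data'

Decoded: "bar code fast fast slow data"


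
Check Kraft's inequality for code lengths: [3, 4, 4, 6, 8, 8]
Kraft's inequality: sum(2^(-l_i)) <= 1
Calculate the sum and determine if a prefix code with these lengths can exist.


Sum = 2^(-3) + 2^(-4) + 2^(-4) + 2^(-6) + 2^(-8) + 2^(-8)
    = 0.125 + 0.0625 + 0.0625 + 0.015625 + 0.00390625 + 0.00390625
    = 70/256 = 0.2734375
Since 0.2734375 <= 1, Kraft's inequality IS satisfied.
A prefix code with these lengths CAN exist.

Kraft sum = 0.2734375. Satisfied.


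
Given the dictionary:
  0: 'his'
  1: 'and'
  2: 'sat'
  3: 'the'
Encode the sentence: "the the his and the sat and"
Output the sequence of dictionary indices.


Look up each word in the dictionary:
  'the' -> 3
  'the' -> 3
  'his' -> 0
  'and' -> 1
  'the' -> 3
  'sat' -> 2
  'and' -> 1

Encoded: [3, 3, 0, 1, 3, 2, 1]


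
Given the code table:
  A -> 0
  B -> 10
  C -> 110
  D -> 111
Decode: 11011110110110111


Decoding:
110 -> C
111 -> D
10 -> B
110 -> C
110 -> C
111 -> D


Result: CDBCCD


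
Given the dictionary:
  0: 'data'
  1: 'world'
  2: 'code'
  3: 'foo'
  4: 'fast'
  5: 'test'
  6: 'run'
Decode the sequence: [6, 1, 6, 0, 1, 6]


Look up each index in the dictionary:
  6 -> 'run'
  1 -> 'world'
  6 -> 'run'
  0 -> 'data'
  1 -> 'world'
  6 -> 'run'

Decoded: "run world run data world run"


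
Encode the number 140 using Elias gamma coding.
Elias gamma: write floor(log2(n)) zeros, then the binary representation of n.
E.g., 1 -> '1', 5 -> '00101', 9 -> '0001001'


num_bits = floor(log2(140)) + 1 = 8
leading_zeros = num_bits - 1 = 7
binary(140) = 10001100

Elias gamma(140) = '0000000' + '10001100' = 000000010001100 (15 bits)


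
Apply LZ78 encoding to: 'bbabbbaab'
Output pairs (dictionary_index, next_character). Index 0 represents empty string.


LZ78 encoding steps:
Dictionary: {0: ''}
Step 1: w='' (idx 0), next='b' -> output (0, 'b'), add 'b' as idx 1
Step 2: w='b' (idx 1), next='a' -> output (1, 'a'), add 'ba' as idx 2
Step 3: w='b' (idx 1), next='b' -> output (1, 'b'), add 'bb' as idx 3
Step 4: w='ba' (idx 2), next='a' -> output (2, 'a'), add 'baa' as idx 4
Step 5: w='b' (idx 1), end of input -> output (1, '')


Encoded: [(0, 'b'), (1, 'a'), (1, 'b'), (2, 'a'), (1, '')]


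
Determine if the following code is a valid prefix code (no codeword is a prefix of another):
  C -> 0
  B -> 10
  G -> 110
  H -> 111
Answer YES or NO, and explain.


Checking each pair (does one codeword prefix another?):
  C='0' vs B='10': no prefix
  C='0' vs G='110': no prefix
  C='0' vs H='111': no prefix
  B='10' vs C='0': no prefix
  B='10' vs G='110': no prefix
  B='10' vs H='111': no prefix
  G='110' vs C='0': no prefix
  G='110' vs B='10': no prefix
  G='110' vs H='111': no prefix
  H='111' vs C='0': no prefix
  H='111' vs B='10': no prefix
  H='111' vs G='110': no prefix
No violation found over all pairs.

YES -- this is a valid prefix code. No codeword is a prefix of any other codeword.
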